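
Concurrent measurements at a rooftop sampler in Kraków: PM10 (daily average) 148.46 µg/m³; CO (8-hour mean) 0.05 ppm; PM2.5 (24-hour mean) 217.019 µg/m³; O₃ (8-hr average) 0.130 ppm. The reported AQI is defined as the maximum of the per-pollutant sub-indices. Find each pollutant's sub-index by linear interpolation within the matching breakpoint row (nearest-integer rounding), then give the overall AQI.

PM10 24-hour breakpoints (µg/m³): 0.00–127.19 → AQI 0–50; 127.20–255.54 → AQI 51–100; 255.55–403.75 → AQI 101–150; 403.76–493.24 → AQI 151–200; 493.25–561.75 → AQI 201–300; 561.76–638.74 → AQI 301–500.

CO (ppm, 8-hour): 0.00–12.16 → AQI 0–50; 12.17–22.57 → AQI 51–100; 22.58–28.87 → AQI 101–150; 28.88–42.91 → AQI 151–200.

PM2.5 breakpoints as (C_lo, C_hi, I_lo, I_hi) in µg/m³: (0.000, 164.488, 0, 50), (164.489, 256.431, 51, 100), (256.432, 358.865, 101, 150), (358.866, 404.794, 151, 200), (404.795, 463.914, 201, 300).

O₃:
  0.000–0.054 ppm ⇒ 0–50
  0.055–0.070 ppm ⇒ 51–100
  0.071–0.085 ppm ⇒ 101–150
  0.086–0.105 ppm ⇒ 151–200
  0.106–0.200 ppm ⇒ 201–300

PM10: 148.46 ∈ [127.20, 255.54] ↔ index [51, 100].
51 + (148.46−127.20)·(100−51)/(255.54−127.20) = 51 + 21.26·49/128.34 ≈ 59.12, so AQI = 59.
CO: row 0.00–12.16 (AQI 0–50). (50−0)·(0.05−0.00)/(12.16−0.00) + 0 = 50·0.05/12.16 + 0 ≈ 0.21 → 0.
PM2.5: 217.019 lies in 164.489–256.431, so I_lo=51, I_hi=100, C_lo=164.489, C_hi=256.431.
(100−51)/(256.431−164.489) × (217.019−164.489) + 51 = 49/91.942 × 52.530 + 51 ≈ 79.00 → 79.
O₃: 0.130 ∈ [0.106, 0.200] ↔ index [201, 300].
201 + (0.130−0.106)·(300−201)/(0.200−0.106) = 201 + 0.024·99/0.094 ≈ 226.28, so AQI = 226.
Sub-indices: PM10→59, CO→0, PM2.5→79, O₃→226. Overall AQI = max = 226; dominant pollutant is O₃.

226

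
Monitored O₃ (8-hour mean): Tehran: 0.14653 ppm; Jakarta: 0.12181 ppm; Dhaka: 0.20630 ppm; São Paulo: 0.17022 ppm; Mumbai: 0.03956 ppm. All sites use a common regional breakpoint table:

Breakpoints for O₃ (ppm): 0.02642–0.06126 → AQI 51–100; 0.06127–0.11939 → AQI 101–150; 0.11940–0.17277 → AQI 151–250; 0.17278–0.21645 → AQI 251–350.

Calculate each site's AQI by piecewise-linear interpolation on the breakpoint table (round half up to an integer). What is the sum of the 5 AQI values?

Tehran: 0.14653 lies in 0.11940–0.17277, so I_lo=151, I_hi=250, C_lo=0.11940, C_hi=0.17277.
(250−151)/(0.17277−0.11940) × (0.14653−0.11940) + 151 = 99/0.05337 × 0.02713 + 151 ≈ 201.33 → 201.
Jakarta: 0.12181 lies in 0.11940–0.17277, so I_lo=151, I_hi=250, C_lo=0.11940, C_hi=0.17277.
(250−151)/(0.17277−0.11940) × (0.12181−0.11940) + 151 = 99/0.05337 × 0.00241 + 151 ≈ 155.47 → 155.
Dhaka: row 0.17278–0.21645 (AQI 251–350). (350−251)·(0.20630−0.17278)/(0.21645−0.17278) + 251 = 99·0.03352/0.04367 + 251 ≈ 326.99 → 327.
São Paulo: row 0.11940–0.17277 (AQI 151–250). (250−151)·(0.17022−0.11940)/(0.17277−0.11940) + 151 = 99·0.05082/0.05337 + 151 ≈ 245.27 → 245.
Mumbai 0.03956: bracket 0.02642–0.06126 → index 51–100; slope 49/0.03484, offset 0.01314.
AQI = 51 + 49/0.03484·0.01314 ≈ 69.48 ⇒ 69.
AQIs: Tehran=201, Jakarta=155, Dhaka=327, São Paulo=245, Mumbai=69. Sum = 201 + 155 + 327 + 245 + 69 = 997.

997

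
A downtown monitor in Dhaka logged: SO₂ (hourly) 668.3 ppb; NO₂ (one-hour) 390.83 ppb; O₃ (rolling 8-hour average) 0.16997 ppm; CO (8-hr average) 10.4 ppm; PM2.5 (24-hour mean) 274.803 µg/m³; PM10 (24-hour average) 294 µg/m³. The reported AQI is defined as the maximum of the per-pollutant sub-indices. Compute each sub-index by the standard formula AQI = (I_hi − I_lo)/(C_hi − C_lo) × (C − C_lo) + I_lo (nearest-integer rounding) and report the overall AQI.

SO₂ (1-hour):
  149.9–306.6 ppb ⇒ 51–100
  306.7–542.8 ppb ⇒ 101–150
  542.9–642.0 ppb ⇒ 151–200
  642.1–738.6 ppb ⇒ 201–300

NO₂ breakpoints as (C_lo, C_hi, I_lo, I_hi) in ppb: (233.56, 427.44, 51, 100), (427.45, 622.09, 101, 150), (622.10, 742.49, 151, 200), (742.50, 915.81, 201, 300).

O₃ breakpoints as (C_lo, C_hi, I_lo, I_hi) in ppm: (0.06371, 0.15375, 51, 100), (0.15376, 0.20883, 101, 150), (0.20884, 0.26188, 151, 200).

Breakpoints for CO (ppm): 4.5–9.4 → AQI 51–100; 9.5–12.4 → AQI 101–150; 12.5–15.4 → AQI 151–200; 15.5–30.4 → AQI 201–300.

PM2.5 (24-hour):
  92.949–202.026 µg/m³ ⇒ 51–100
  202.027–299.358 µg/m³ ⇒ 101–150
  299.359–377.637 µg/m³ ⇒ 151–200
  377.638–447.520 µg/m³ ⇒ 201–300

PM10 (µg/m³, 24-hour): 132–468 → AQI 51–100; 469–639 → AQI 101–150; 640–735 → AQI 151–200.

SO₂: 668.3 ∈ [642.1, 738.6] ↔ index [201, 300].
201 + (668.3−642.1)·(300−201)/(738.6−642.1) = 201 + 26.2·99/96.5 ≈ 227.88, so AQI = 228.
NO₂: 390.83 lies in 233.56–427.44, so I_lo=51, I_hi=100, C_lo=233.56, C_hi=427.44.
(100−51)/(427.44−233.56) × (390.83−233.56) + 51 = 49/193.88 × 157.27 + 51 ≈ 90.75 → 91.
O₃: 0.16997 ∈ [0.15376, 0.20883] ↔ index [101, 150].
101 + (0.16997−0.15376)·(150−101)/(0.20883−0.15376) = 101 + 0.01621·49/0.05507 ≈ 115.42, so AQI = 115.
CO 10.4: bracket 9.5–12.4 → index 101–150; slope 49/2.9, offset 0.9.
AQI = 101 + 49/2.9·0.9 ≈ 116.21 ⇒ 116.
PM2.5: 274.803 ∈ [202.027, 299.358] ↔ index [101, 150].
101 + (274.803−202.027)·(150−101)/(299.358−202.027) = 101 + 72.776·49/97.331 ≈ 137.64, so AQI = 138.
PM10: 294 lies in 132–468, so I_lo=51, I_hi=100, C_lo=132, C_hi=468.
(100−51)/(468−132) × (294−132) + 51 = 49/336 × 162 + 51 ≈ 74.62 → 75.
Sub-indices: SO₂→228, NO₂→91, O₃→115, CO→116, PM2.5→138, PM10→75. Overall AQI = max = 228; dominant pollutant is SO₂.

228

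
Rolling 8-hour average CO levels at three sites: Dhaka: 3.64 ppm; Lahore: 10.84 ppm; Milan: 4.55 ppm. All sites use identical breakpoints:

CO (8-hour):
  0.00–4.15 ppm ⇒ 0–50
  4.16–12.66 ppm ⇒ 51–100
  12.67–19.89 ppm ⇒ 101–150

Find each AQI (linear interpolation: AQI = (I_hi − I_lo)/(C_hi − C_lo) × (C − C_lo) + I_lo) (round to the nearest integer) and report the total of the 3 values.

Dhaka: row 0.00–4.15 (AQI 0–50). (50−0)·(3.64−0.00)/(4.15−0.00) + 0 = 50·3.64/4.15 + 0 ≈ 43.86 → 44.
Lahore: 10.84 ∈ [4.16, 12.66] ↔ index [51, 100].
51 + (10.84−4.16)·(100−51)/(12.66−4.16) = 51 + 6.68·49/8.50 ≈ 89.51, so AQI = 90.
Milan 4.55: bracket 4.16–12.66 → index 51–100; slope 49/8.50, offset 0.39.
AQI = 51 + 49/8.50·0.39 ≈ 53.25 ⇒ 53.
AQIs: Dhaka=44, Lahore=90, Milan=53. Sum = 44 + 90 + 53 = 187.

187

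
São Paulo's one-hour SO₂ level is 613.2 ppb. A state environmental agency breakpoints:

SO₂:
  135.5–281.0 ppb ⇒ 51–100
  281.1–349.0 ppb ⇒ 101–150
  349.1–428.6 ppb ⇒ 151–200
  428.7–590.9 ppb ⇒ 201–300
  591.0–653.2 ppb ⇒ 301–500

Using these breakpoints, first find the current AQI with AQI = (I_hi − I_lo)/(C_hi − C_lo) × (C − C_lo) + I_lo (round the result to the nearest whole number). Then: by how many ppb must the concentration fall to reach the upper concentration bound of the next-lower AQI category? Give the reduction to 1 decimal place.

22.3

SO₂: 613.2 lies in 591.0–653.2, so I_lo=301, I_hi=500, C_lo=591.0, C_hi=653.2.
(500−301)/(653.2−591.0) × (613.2−591.0) + 301 = 199/62.2 × 22.2 + 301 ≈ 372.03 → 372.
Current AQI 372 is in the Hazardous range (301–500). The next-lower category tops out at AQI 300, whose upper concentration bound is 590.9 ppb.
Reduction needed = 613.2 − 590.9 = 22.3 ppb.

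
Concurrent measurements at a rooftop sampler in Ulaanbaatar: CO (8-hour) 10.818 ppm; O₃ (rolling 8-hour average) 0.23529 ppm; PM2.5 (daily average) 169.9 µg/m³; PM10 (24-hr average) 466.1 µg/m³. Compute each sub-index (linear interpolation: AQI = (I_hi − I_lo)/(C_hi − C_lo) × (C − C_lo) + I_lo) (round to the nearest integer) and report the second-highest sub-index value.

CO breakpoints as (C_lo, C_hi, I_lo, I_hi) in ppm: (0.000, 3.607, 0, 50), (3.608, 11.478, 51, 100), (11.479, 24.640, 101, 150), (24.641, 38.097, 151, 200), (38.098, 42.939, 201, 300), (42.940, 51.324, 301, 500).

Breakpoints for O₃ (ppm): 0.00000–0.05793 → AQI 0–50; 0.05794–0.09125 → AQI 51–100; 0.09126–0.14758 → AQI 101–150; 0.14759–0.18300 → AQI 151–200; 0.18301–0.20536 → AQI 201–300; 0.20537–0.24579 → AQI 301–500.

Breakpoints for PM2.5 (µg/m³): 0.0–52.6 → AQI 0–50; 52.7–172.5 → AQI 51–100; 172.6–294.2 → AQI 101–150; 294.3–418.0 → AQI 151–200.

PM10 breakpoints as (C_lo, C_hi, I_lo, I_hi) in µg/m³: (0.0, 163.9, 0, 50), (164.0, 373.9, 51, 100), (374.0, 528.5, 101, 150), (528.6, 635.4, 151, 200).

130

CO: 10.818 lies in 3.608–11.478, so I_lo=51, I_hi=100, C_lo=3.608, C_hi=11.478.
(100−51)/(11.478−3.608) × (10.818−3.608) + 51 = 49/7.870 × 7.210 + 51 ≈ 95.89 → 96.
O₃ 0.23529: bracket 0.20537–0.24579 → index 301–500; slope 199/0.04042, offset 0.02992.
AQI = 301 + 199/0.04042·0.02992 ≈ 448.31 ⇒ 448.
PM2.5: 169.9 lies in 52.7–172.5, so I_lo=51, I_hi=100, C_lo=52.7, C_hi=172.5.
(100−51)/(172.5−52.7) × (169.9−52.7) + 51 = 49/119.8 × 117.2 + 51 ≈ 98.94 → 99.
PM10 466.1: bracket 374.0–528.5 → index 101–150; slope 49/154.5, offset 92.1.
AQI = 101 + 49/154.5·92.1 ≈ 130.21 ⇒ 130.
Sub-indices: CO→96, O₃→448, PM2.5→99, PM10→130. Ranked high→low: 448, 130, 99, 96. Second-highest sub-index = 130.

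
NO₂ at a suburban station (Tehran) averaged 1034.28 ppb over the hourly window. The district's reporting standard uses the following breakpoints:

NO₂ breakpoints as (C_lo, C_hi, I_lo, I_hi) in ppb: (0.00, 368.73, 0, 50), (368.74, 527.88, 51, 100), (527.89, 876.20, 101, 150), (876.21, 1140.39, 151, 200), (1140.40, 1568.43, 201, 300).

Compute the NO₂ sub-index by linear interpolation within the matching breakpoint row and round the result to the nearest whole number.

180

NO₂: 1034.28 ∈ [876.21, 1140.39] ↔ index [151, 200].
151 + (1034.28−876.21)·(200−151)/(1140.39−876.21) = 151 + 158.07·49/264.18 ≈ 180.32, so AQI = 180.
AQI 180 falls in the Unhealthy category.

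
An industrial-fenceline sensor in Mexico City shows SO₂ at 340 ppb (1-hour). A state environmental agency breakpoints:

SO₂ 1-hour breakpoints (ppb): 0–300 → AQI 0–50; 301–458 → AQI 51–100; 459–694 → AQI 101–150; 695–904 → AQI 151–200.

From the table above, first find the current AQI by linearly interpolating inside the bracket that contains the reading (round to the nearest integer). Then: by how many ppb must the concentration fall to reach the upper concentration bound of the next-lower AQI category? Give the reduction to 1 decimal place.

40.0

SO₂ 340: bracket 301–458 → index 51–100; slope 49/157, offset 39.
AQI = 51 + 49/157·39 ≈ 63.17 ⇒ 63.
Current AQI 63 is in the Moderate range (51–100). The next-lower category tops out at AQI 50, whose upper concentration bound is 300 ppb.
Reduction needed = 340 − 300 = 40.0 ppb.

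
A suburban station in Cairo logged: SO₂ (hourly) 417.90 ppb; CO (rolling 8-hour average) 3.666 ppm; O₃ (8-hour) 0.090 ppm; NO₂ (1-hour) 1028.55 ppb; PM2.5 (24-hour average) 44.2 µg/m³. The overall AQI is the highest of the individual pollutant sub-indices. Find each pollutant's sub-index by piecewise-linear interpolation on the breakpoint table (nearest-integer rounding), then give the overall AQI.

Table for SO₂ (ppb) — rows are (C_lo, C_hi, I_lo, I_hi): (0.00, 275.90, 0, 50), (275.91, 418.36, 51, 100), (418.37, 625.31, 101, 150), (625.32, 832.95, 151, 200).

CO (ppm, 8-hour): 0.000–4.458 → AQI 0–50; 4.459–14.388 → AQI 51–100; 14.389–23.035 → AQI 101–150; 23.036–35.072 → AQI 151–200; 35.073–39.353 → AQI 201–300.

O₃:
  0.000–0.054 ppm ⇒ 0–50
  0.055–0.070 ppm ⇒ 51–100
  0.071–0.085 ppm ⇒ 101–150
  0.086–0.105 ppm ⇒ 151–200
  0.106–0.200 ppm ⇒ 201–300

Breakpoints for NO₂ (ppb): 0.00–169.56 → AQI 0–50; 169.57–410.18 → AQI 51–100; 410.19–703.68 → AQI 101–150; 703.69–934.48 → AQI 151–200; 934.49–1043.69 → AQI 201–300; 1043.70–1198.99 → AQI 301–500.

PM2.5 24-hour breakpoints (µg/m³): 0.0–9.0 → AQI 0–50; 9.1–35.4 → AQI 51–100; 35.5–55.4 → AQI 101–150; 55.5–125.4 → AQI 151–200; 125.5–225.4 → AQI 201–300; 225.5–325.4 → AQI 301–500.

SO₂: 417.90 lies in 275.91–418.36, so I_lo=51, I_hi=100, C_lo=275.91, C_hi=418.36.
(100−51)/(418.36−275.91) × (417.90−275.91) + 51 = 49/142.45 × 141.99 + 51 ≈ 99.84 → 100.
CO: 3.666 lies in 0.000–4.458, so I_lo=0, I_hi=50, C_lo=0.000, C_hi=4.458.
(50−0)/(4.458−0.000) × (3.666−0.000) + 0 = 50/4.458 × 3.666 + 0 ≈ 41.12 → 41.
O₃: 0.090 lies in 0.086–0.105, so I_lo=151, I_hi=200, C_lo=0.086, C_hi=0.105.
(200−151)/(0.105−0.086) × (0.090−0.086) + 151 = 49/0.019 × 0.004 + 151 ≈ 161.32 → 161.
NO₂: 1028.55 ∈ [934.49, 1043.69] ↔ index [201, 300].
201 + (1028.55−934.49)·(300−201)/(1043.69−934.49) = 201 + 94.06·99/109.20 ≈ 286.27, so AQI = 286.
PM2.5 44.2: bracket 35.5–55.4 → index 101–150; slope 49/19.9, offset 8.7.
AQI = 101 + 49/19.9·8.7 ≈ 122.42 ⇒ 122.
Sub-indices: SO₂→100, CO→41, O₃→161, NO₂→286, PM2.5→122. Overall AQI = max = 286; dominant pollutant is NO₂.

286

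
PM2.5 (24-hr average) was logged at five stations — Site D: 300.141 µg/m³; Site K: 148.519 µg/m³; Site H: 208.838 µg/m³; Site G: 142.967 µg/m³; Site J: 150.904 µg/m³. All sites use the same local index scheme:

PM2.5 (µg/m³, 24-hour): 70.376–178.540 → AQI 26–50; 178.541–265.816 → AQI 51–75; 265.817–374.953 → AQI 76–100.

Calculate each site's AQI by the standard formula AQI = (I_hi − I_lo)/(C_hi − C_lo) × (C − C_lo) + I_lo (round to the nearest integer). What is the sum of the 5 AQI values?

Site D: 300.141 ∈ [265.817, 374.953] ↔ index [76, 100].
76 + (300.141−265.817)·(100−76)/(374.953−265.817) = 76 + 34.324·24/109.136 ≈ 83.55, so AQI = 84.
Site K: 148.519 lies in 70.376–178.540, so I_lo=26, I_hi=50, C_lo=70.376, C_hi=178.540.
(50−26)/(178.540−70.376) × (148.519−70.376) + 26 = 24/108.164 × 78.143 + 26 ≈ 43.34 → 43.
Site H 208.838: bracket 178.541–265.816 → index 51–75; slope 24/87.275, offset 30.297.
AQI = 51 + 24/87.275·30.297 ≈ 59.33 ⇒ 59.
Site G: row 70.376–178.540 (AQI 26–50). (50−26)·(142.967−70.376)/(178.540−70.376) + 26 = 24·72.591/108.164 + 26 ≈ 42.11 → 42.
Site J 150.904: bracket 70.376–178.540 → index 26–50; slope 24/108.164, offset 80.528.
AQI = 26 + 24/108.164·80.528 ≈ 43.87 ⇒ 44.
AQIs: Site D=84, Site K=43, Site H=59, Site G=42, Site J=44. Sum = 84 + 43 + 59 + 42 + 44 = 272.

272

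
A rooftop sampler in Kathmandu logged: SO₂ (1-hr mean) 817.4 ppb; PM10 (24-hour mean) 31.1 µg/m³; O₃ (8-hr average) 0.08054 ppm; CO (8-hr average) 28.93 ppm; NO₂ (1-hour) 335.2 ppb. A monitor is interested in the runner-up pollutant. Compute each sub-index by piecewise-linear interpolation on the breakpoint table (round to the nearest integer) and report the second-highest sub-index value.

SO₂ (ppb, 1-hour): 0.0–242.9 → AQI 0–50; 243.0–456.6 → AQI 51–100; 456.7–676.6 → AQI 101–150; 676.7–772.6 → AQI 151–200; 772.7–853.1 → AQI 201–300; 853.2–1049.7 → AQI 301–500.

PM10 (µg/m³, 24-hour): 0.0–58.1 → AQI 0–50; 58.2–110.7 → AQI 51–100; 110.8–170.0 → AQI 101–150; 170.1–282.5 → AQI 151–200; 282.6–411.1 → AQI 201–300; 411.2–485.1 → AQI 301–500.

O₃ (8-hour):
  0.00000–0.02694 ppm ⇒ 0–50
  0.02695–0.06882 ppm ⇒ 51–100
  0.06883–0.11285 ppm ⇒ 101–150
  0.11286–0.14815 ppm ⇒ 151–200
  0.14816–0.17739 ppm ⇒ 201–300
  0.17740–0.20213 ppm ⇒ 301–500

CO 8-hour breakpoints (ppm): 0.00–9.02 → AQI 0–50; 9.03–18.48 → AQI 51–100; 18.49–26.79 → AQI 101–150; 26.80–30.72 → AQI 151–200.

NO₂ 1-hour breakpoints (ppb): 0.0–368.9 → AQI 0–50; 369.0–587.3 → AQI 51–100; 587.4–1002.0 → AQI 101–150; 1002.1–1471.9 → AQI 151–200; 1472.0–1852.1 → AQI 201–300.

SO₂ 817.4: bracket 772.7–853.1 → index 201–300; slope 99/80.4, offset 44.7.
AQI = 201 + 99/80.4·44.7 ≈ 256.04 ⇒ 256.
PM10: 31.1 lies in 0.0–58.1, so I_lo=0, I_hi=50, C_lo=0.0, C_hi=58.1.
(50−0)/(58.1−0.0) × (31.1−0.0) + 0 = 50/58.1 × 31.1 + 0 ≈ 26.76 → 27.
O₃: 0.08054 ∈ [0.06883, 0.11285] ↔ index [101, 150].
101 + (0.08054−0.06883)·(150−101)/(0.11285−0.06883) = 101 + 0.01171·49/0.04402 ≈ 114.03, so AQI = 114.
CO: 28.93 ∈ [26.80, 30.72] ↔ index [151, 200].
151 + (28.93−26.80)·(200−151)/(30.72−26.80) = 151 + 2.13·49/3.92 ≈ 177.63, so AQI = 178.
NO₂: row 0.0–368.9 (AQI 0–50). (50−0)·(335.2−0.0)/(368.9−0.0) + 0 = 50·335.2/368.9 + 0 ≈ 45.43 → 45.
Sub-indices: SO₂→256, PM10→27, O₃→114, CO→178, NO₂→45. Ranked high→low: 256, 178, 114, 45, 27. Second-highest sub-index = 178.

178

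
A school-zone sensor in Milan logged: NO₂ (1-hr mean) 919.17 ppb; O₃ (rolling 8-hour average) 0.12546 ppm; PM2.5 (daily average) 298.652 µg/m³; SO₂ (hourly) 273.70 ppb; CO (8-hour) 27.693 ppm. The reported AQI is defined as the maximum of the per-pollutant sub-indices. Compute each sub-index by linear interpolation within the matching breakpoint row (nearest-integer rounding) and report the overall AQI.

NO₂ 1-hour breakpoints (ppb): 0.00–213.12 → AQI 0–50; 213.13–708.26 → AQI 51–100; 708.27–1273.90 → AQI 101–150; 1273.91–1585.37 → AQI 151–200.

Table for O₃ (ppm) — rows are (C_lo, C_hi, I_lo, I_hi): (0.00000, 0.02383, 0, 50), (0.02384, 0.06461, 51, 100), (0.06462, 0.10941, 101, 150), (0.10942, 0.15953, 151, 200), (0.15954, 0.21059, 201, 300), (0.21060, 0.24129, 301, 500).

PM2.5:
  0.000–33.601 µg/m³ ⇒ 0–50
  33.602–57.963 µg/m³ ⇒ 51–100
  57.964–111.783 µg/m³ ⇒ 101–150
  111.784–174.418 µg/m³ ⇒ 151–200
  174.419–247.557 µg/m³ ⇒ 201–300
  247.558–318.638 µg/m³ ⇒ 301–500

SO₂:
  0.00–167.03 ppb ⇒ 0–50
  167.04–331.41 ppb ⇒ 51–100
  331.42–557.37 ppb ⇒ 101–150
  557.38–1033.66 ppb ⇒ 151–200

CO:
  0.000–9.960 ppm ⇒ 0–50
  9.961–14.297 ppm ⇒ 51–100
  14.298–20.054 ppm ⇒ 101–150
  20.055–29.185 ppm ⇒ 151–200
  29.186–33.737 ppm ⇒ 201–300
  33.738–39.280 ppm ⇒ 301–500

444

NO₂: 919.17 lies in 708.27–1273.90, so I_lo=101, I_hi=150, C_lo=708.27, C_hi=1273.90.
(150−101)/(1273.90−708.27) × (919.17−708.27) + 101 = 49/565.63 × 210.90 + 101 ≈ 119.27 → 119.
O₃: 0.12546 ∈ [0.10942, 0.15953] ↔ index [151, 200].
151 + (0.12546−0.10942)·(200−151)/(0.15953−0.10942) = 151 + 0.01604·49/0.05011 ≈ 166.68, so AQI = 167.
PM2.5: 298.652 ∈ [247.558, 318.638] ↔ index [301, 500].
301 + (298.652−247.558)·(500−301)/(318.638−247.558) = 301 + 51.094·199/71.080 ≈ 444.05, so AQI = 444.
SO₂: 273.70 ∈ [167.04, 331.41] ↔ index [51, 100].
51 + (273.70−167.04)·(100−51)/(331.41−167.04) = 51 + 106.66·49/164.37 ≈ 82.80, so AQI = 83.
CO: 27.693 ∈ [20.055, 29.185] ↔ index [151, 200].
151 + (27.693−20.055)·(200−151)/(29.185−20.055) = 151 + 7.638·49/9.130 ≈ 191.99, so AQI = 192.
Sub-indices: NO₂→119, O₃→167, PM2.5→444, SO₂→83, CO→192. Overall AQI = max = 444; dominant pollutant is PM2.5.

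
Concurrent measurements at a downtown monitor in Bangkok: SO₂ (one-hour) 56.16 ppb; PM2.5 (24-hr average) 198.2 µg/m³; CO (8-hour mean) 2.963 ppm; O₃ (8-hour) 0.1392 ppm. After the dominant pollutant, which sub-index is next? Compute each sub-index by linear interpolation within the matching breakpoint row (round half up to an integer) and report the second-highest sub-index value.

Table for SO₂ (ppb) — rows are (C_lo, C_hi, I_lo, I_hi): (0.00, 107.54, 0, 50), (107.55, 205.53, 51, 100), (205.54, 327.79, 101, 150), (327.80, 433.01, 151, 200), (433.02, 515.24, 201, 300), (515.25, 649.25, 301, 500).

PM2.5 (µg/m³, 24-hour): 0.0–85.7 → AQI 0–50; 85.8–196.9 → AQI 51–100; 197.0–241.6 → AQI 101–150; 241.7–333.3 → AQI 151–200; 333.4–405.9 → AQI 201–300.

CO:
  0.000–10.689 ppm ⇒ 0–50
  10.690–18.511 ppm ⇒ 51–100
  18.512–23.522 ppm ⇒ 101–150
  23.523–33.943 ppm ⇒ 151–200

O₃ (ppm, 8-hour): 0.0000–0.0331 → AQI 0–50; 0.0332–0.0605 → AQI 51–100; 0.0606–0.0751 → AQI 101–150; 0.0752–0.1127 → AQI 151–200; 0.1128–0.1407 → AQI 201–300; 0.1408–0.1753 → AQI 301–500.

102

SO₂: 56.16 lies in 0.00–107.54, so I_lo=0, I_hi=50, C_lo=0.00, C_hi=107.54.
(50−0)/(107.54−0.00) × (56.16−0.00) + 0 = 50/107.54 × 56.16 + 0 ≈ 26.11 → 26.
PM2.5: 198.2 ∈ [197.0, 241.6] ↔ index [101, 150].
101 + (198.2−197.0)·(150−101)/(241.6−197.0) = 101 + 1.2·49/44.6 ≈ 102.32, so AQI = 102.
CO 2.963: bracket 0.000–10.689 → index 0–50; slope 50/10.689, offset 2.963.
AQI = 0 + 50/10.689·2.963 ≈ 13.86 ⇒ 14.
O₃: 0.1392 ∈ [0.1128, 0.1407] ↔ index [201, 300].
201 + (0.1392−0.1128)·(300−201)/(0.1407−0.1128) = 201 + 0.0264·99/0.0279 ≈ 294.68, so AQI = 295.
Sub-indices: SO₂→26, PM2.5→102, CO→14, O₃→295. Ranked high→low: 295, 102, 26, 14. Second-highest sub-index = 102.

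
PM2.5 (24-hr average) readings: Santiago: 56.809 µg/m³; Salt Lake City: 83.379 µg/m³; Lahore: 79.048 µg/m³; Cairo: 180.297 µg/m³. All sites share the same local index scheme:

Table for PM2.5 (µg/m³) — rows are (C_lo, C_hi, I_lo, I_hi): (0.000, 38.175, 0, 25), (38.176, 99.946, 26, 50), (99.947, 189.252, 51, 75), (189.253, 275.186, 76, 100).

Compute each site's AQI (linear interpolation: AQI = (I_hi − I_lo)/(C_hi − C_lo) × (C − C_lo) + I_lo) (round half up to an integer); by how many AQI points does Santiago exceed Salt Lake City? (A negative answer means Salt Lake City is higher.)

-11

Santiago 56.809: bracket 38.176–99.946 → index 26–50; slope 24/61.770, offset 18.633.
AQI = 26 + 24/61.770·18.633 ≈ 33.24 ⇒ 33.
Salt Lake City: row 38.176–99.946 (AQI 26–50). (50−26)·(83.379−38.176)/(99.946−38.176) + 26 = 24·45.203/61.770 + 26 ≈ 43.56 → 44.
Lahore: 79.048 ∈ [38.176, 99.946] ↔ index [26, 50].
26 + (79.048−38.176)·(50−26)/(99.946−38.176) = 26 + 40.872·24/61.770 ≈ 41.88, so AQI = 42.
Cairo: 180.297 ∈ [99.947, 189.252] ↔ index [51, 75].
51 + (180.297−99.947)·(75−51)/(189.252−99.947) = 51 + 80.350·24/89.305 ≈ 72.59, so AQI = 73.
AQIs: Santiago=33, Salt Lake City=44, Lahore=42, Cairo=73. Santiago (33) − Salt Lake City (44) = -11.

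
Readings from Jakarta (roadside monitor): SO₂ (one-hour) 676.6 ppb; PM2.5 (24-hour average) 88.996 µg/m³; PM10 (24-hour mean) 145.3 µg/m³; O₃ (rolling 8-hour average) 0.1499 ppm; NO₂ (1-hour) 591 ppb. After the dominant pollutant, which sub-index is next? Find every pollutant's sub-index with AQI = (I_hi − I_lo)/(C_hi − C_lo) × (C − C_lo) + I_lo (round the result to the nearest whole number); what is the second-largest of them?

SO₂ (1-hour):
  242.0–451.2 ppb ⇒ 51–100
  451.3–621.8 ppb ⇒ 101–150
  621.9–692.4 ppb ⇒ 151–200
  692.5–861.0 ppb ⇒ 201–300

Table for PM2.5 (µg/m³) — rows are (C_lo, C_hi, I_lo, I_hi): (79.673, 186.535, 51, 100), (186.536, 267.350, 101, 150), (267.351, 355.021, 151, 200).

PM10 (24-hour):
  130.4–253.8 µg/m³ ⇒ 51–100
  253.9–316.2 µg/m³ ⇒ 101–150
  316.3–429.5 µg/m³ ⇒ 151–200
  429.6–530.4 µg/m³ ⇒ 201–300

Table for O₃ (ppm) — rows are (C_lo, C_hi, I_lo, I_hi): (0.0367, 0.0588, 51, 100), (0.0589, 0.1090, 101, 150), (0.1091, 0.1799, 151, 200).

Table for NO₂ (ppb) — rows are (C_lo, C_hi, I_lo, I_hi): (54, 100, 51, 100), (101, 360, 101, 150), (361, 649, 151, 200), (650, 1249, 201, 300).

189

SO₂ 676.6: bracket 621.9–692.4 → index 151–200; slope 49/70.5, offset 54.7.
AQI = 151 + 49/70.5·54.7 ≈ 189.02 ⇒ 189.
PM2.5: 88.996 ∈ [79.673, 186.535] ↔ index [51, 100].
51 + (88.996−79.673)·(100−51)/(186.535−79.673) = 51 + 9.323·49/106.862 ≈ 55.27, so AQI = 55.
PM10: 145.3 lies in 130.4–253.8, so I_lo=51, I_hi=100, C_lo=130.4, C_hi=253.8.
(100−51)/(253.8−130.4) × (145.3−130.4) + 51 = 49/123.4 × 14.9 + 51 ≈ 56.92 → 57.
O₃ 0.1499: bracket 0.1091–0.1799 → index 151–200; slope 49/0.0708, offset 0.0408.
AQI = 151 + 49/0.0708·0.0408 ≈ 179.24 ⇒ 179.
NO₂ 591: bracket 361–649 → index 151–200; slope 49/288, offset 230.
AQI = 151 + 49/288·230 ≈ 190.13 ⇒ 190.
Sub-indices: SO₂→189, PM2.5→55, PM10→57, O₃→179, NO₂→190. Ranked high→low: 190, 189, 179, 57, 55. Second-highest sub-index = 189.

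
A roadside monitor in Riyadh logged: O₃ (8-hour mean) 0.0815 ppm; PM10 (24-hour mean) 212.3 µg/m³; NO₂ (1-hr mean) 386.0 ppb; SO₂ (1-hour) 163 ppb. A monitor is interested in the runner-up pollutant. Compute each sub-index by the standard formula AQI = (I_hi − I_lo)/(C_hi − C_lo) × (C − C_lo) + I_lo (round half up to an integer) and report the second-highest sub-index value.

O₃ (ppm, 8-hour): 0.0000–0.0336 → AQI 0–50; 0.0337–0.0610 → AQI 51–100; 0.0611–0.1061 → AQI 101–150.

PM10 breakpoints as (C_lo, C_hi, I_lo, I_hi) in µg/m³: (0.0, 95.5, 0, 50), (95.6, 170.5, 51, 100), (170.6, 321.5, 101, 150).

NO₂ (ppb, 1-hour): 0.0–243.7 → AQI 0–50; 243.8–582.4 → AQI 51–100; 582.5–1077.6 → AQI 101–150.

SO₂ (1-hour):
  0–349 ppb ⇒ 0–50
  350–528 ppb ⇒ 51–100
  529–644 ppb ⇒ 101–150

115

O₃: 0.0815 lies in 0.0611–0.1061, so I_lo=101, I_hi=150, C_lo=0.0611, C_hi=0.1061.
(150−101)/(0.1061−0.0611) × (0.0815−0.0611) + 101 = 49/0.0450 × 0.0204 + 101 ≈ 123.21 → 123.
PM10: 212.3 lies in 170.6–321.5, so I_lo=101, I_hi=150, C_lo=170.6, C_hi=321.5.
(150−101)/(321.5−170.6) × (212.3−170.6) + 101 = 49/150.9 × 41.7 + 101 ≈ 114.54 → 115.
NO₂: 386.0 lies in 243.8–582.4, so I_lo=51, I_hi=100, C_lo=243.8, C_hi=582.4.
(100−51)/(582.4−243.8) × (386.0−243.8) + 51 = 49/338.6 × 142.2 + 51 ≈ 71.58 → 72.
SO₂ 163: bracket 0–349 → index 0–50; slope 50/349, offset 163.
AQI = 0 + 50/349·163 ≈ 23.35 ⇒ 23.
Sub-indices: O₃→123, PM10→115, NO₂→72, SO₂→23. Ranked high→low: 123, 115, 72, 23. Second-highest sub-index = 115.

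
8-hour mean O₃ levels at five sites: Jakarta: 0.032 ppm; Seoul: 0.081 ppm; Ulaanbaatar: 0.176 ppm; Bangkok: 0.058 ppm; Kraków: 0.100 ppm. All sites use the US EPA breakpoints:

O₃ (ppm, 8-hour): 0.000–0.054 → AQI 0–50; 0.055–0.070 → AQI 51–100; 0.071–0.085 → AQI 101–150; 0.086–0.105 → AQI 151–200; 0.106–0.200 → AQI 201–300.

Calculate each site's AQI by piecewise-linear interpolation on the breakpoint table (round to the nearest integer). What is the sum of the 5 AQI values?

Jakarta: 0.032 ∈ [0.000, 0.054] ↔ index [0, 50].
0 + (0.032−0.000)·(50−0)/(0.054−0.000) = 0 + 0.032·50/0.054 ≈ 29.63, so AQI = 30.
Seoul: row 0.071–0.085 (AQI 101–150). (150−101)·(0.081−0.071)/(0.085−0.071) + 101 = 49·0.010/0.014 + 101 ≈ 136.00 → 136.
Ulaanbaatar: row 0.106–0.200 (AQI 201–300). (300−201)·(0.176−0.106)/(0.200−0.106) + 201 = 99·0.070/0.094 + 201 ≈ 274.72 → 275.
Bangkok 0.058: bracket 0.055–0.070 → index 51–100; slope 49/0.015, offset 0.003.
AQI = 51 + 49/0.015·0.003 ≈ 60.80 ⇒ 61.
Kraków: row 0.086–0.105 (AQI 151–200). (200−151)·(0.100−0.086)/(0.105−0.086) + 151 = 49·0.014/0.019 + 151 ≈ 187.11 → 187.
AQIs: Jakarta=30, Seoul=136, Ulaanbaatar=275, Bangkok=61, Kraków=187. Sum = 30 + 136 + 275 + 61 + 187 = 689.

689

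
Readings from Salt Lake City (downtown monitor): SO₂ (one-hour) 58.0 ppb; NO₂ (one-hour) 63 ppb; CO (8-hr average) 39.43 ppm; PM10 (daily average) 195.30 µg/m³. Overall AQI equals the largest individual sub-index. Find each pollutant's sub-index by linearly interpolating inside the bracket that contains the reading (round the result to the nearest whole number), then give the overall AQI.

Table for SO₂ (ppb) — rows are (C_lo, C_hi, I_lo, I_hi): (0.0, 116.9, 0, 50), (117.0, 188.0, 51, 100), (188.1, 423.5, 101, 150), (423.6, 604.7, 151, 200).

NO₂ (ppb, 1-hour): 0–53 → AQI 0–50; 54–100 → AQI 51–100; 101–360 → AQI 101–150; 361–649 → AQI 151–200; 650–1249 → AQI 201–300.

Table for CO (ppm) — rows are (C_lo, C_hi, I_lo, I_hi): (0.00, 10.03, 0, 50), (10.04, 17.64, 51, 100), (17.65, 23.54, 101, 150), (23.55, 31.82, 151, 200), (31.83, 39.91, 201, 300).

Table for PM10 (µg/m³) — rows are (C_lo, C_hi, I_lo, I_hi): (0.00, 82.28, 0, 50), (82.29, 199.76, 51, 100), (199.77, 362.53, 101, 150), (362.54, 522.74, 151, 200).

294

SO₂ 58.0: bracket 0.0–116.9 → index 0–50; slope 50/116.9, offset 58.0.
AQI = 0 + 50/116.9·58.0 ≈ 24.81 ⇒ 25.
NO₂: 63 ∈ [54, 100] ↔ index [51, 100].
51 + (63−54)·(100−51)/(100−54) = 51 + 9·49/46 ≈ 60.59, so AQI = 61.
CO: 39.43 lies in 31.83–39.91, so I_lo=201, I_hi=300, C_lo=31.83, C_hi=39.91.
(300−201)/(39.91−31.83) × (39.43−31.83) + 201 = 99/8.08 × 7.60 + 201 ≈ 294.12 → 294.
PM10: 195.30 lies in 82.29–199.76, so I_lo=51, I_hi=100, C_lo=82.29, C_hi=199.76.
(100−51)/(199.76−82.29) × (195.30−82.29) + 51 = 49/117.47 × 113.01 + 51 ≈ 98.14 → 98.
Sub-indices: SO₂→25, NO₂→61, CO→294, PM10→98. Overall AQI = max = 294; dominant pollutant is CO.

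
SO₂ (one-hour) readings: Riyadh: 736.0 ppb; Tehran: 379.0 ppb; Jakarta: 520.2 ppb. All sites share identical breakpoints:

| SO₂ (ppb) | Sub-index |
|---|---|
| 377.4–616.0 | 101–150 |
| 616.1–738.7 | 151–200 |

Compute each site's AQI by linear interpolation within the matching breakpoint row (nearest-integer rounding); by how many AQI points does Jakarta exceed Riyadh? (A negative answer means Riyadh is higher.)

-69

Riyadh 736.0: bracket 616.1–738.7 → index 151–200; slope 49/122.6, offset 119.9.
AQI = 151 + 49/122.6·119.9 ≈ 198.92 ⇒ 199.
Tehran 379.0: bracket 377.4–616.0 → index 101–150; slope 49/238.6, offset 1.6.
AQI = 101 + 49/238.6·1.6 ≈ 101.33 ⇒ 101.
Jakarta 520.2: bracket 377.4–616.0 → index 101–150; slope 49/238.6, offset 142.8.
AQI = 101 + 49/238.6·142.8 ≈ 130.33 ⇒ 130.
AQIs: Riyadh=199, Tehran=101, Jakarta=130. Jakarta (130) − Riyadh (199) = -69.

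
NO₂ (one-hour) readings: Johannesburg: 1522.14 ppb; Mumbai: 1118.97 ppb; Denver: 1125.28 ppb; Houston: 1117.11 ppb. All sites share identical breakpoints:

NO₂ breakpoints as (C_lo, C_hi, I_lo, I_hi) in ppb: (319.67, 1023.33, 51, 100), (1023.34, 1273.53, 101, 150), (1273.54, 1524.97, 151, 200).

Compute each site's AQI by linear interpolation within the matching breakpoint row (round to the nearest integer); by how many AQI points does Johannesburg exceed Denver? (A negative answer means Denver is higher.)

78

Johannesburg: 1522.14 lies in 1273.54–1524.97, so I_lo=151, I_hi=200, C_lo=1273.54, C_hi=1524.97.
(200−151)/(1524.97−1273.54) × (1522.14−1273.54) + 151 = 49/251.43 × 248.60 + 151 ≈ 199.45 → 199.
Mumbai: 1118.97 ∈ [1023.34, 1273.53] ↔ index [101, 150].
101 + (1118.97−1023.34)·(150−101)/(1273.53−1023.34) = 101 + 95.63·49/250.19 ≈ 119.73, so AQI = 120.
Denver: row 1023.34–1273.53 (AQI 101–150). (150−101)·(1125.28−1023.34)/(1273.53−1023.34) + 101 = 49·101.94/250.19 + 101 ≈ 120.97 → 121.
Houston 1117.11: bracket 1023.34–1273.53 → index 101–150; slope 49/250.19, offset 93.77.
AQI = 101 + 49/250.19·93.77 ≈ 119.36 ⇒ 119.
AQIs: Johannesburg=199, Mumbai=120, Denver=121, Houston=119. Johannesburg (199) − Denver (121) = 78.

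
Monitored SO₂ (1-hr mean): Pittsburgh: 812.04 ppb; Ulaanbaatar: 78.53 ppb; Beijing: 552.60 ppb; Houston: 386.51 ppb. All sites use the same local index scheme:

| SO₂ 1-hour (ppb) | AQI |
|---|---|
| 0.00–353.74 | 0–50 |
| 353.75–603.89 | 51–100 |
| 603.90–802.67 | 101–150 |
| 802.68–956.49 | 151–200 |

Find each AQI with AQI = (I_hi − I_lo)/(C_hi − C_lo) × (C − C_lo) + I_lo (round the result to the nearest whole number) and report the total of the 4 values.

Pittsburgh: 812.04 lies in 802.68–956.49, so I_lo=151, I_hi=200, C_lo=802.68, C_hi=956.49.
(200−151)/(956.49−802.68) × (812.04−802.68) + 151 = 49/153.81 × 9.36 + 151 ≈ 153.98 → 154.
Ulaanbaatar: 78.53 lies in 0.00–353.74, so I_lo=0, I_hi=50, C_lo=0.00, C_hi=353.74.
(50−0)/(353.74−0.00) × (78.53−0.00) + 0 = 50/353.74 × 78.53 + 0 ≈ 11.10 → 11.
Beijing: 552.60 ∈ [353.75, 603.89] ↔ index [51, 100].
51 + (552.60−353.75)·(100−51)/(603.89−353.75) = 51 + 198.85·49/250.14 ≈ 89.95, so AQI = 90.
Houston: 386.51 lies in 353.75–603.89, so I_lo=51, I_hi=100, C_lo=353.75, C_hi=603.89.
(100−51)/(603.89−353.75) × (386.51−353.75) + 51 = 49/250.14 × 32.76 + 51 ≈ 57.42 → 57.
AQIs: Pittsburgh=154, Ulaanbaatar=11, Beijing=90, Houston=57. Sum = 154 + 11 + 90 + 57 = 312.

312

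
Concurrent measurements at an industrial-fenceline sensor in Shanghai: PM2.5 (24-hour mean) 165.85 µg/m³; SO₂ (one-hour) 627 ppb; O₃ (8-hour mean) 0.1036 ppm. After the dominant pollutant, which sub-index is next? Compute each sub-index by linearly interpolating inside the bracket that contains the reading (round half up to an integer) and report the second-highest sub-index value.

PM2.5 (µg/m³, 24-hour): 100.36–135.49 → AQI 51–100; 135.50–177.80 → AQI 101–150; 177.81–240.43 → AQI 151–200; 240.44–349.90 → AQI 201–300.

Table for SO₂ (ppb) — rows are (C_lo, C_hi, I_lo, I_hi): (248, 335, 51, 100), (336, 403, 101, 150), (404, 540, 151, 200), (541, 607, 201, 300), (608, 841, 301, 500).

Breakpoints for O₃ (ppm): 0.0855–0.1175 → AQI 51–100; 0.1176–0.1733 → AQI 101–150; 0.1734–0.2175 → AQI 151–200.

136

PM2.5: 165.85 lies in 135.50–177.80, so I_lo=101, I_hi=150, C_lo=135.50, C_hi=177.80.
(150−101)/(177.80−135.50) × (165.85−135.50) + 101 = 49/42.30 × 30.35 + 101 ≈ 136.16 → 136.
SO₂: 627 lies in 608–841, so I_lo=301, I_hi=500, C_lo=608, C_hi=841.
(500−301)/(841−608) × (627−608) + 301 = 199/233 × 19 + 301 ≈ 317.23 → 317.
O₃ 0.1036: bracket 0.0855–0.1175 → index 51–100; slope 49/0.0320, offset 0.0181.
AQI = 51 + 49/0.0320·0.0181 ≈ 78.72 ⇒ 79.
Sub-indices: PM2.5→136, SO₂→317, O₃→79. Ranked high→low: 317, 136, 79. Second-highest sub-index = 136.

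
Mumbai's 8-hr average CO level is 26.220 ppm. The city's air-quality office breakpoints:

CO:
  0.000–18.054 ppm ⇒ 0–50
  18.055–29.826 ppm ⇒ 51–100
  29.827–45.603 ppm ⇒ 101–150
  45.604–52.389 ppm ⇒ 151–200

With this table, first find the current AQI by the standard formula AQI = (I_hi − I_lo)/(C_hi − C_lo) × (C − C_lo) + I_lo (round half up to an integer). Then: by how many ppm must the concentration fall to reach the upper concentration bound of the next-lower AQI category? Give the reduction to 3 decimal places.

CO 26.220: bracket 18.055–29.826 → index 51–100; slope 49/11.771, offset 8.165.
AQI = 51 + 49/11.771·8.165 ≈ 84.99 ⇒ 85.
Current AQI 85 is in the Moderate range (51–100). The next-lower category tops out at AQI 50, whose upper concentration bound is 18.054 ppm.
Reduction needed = 26.220 − 18.054 = 8.166 ppm.

8.166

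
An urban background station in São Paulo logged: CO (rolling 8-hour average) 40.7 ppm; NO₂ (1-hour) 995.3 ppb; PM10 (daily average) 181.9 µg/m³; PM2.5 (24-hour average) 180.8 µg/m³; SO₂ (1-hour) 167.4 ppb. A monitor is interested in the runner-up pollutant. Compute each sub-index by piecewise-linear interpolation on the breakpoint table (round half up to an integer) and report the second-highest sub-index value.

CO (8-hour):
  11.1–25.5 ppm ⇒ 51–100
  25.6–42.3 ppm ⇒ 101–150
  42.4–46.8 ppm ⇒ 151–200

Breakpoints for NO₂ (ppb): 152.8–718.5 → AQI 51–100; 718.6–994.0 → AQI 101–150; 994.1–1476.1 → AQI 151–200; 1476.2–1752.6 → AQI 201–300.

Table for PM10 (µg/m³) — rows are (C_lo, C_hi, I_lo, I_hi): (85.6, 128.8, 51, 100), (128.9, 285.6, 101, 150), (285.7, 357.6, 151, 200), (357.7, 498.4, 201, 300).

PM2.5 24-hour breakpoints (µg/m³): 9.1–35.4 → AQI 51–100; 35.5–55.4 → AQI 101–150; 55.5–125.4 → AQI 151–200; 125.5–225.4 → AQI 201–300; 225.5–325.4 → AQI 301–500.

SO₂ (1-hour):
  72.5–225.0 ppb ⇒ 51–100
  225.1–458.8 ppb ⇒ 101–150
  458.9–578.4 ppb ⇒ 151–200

151

CO: 40.7 ∈ [25.6, 42.3] ↔ index [101, 150].
101 + (40.7−25.6)·(150−101)/(42.3−25.6) = 101 + 15.1·49/16.7 ≈ 145.31, so AQI = 145.
NO₂: 995.3 lies in 994.1–1476.1, so I_lo=151, I_hi=200, C_lo=994.1, C_hi=1476.1.
(200−151)/(1476.1−994.1) × (995.3−994.1) + 151 = 49/482.0 × 1.2 + 151 ≈ 151.12 → 151.
PM10 181.9: bracket 128.9–285.6 → index 101–150; slope 49/156.7, offset 53.0.
AQI = 101 + 49/156.7·53.0 ≈ 117.57 ⇒ 118.
PM2.5: row 125.5–225.4 (AQI 201–300). (300−201)·(180.8−125.5)/(225.4−125.5) + 201 = 99·55.3/99.9 + 201 ≈ 255.80 → 256.
SO₂: 167.4 lies in 72.5–225.0, so I_lo=51, I_hi=100, C_lo=72.5, C_hi=225.0.
(100−51)/(225.0−72.5) × (167.4−72.5) + 51 = 49/152.5 × 94.9 + 51 ≈ 81.49 → 81.
Sub-indices: CO→145, NO₂→151, PM10→118, PM2.5→256, SO₂→81. Ranked high→low: 256, 151, 145, 118, 81. Second-highest sub-index = 151.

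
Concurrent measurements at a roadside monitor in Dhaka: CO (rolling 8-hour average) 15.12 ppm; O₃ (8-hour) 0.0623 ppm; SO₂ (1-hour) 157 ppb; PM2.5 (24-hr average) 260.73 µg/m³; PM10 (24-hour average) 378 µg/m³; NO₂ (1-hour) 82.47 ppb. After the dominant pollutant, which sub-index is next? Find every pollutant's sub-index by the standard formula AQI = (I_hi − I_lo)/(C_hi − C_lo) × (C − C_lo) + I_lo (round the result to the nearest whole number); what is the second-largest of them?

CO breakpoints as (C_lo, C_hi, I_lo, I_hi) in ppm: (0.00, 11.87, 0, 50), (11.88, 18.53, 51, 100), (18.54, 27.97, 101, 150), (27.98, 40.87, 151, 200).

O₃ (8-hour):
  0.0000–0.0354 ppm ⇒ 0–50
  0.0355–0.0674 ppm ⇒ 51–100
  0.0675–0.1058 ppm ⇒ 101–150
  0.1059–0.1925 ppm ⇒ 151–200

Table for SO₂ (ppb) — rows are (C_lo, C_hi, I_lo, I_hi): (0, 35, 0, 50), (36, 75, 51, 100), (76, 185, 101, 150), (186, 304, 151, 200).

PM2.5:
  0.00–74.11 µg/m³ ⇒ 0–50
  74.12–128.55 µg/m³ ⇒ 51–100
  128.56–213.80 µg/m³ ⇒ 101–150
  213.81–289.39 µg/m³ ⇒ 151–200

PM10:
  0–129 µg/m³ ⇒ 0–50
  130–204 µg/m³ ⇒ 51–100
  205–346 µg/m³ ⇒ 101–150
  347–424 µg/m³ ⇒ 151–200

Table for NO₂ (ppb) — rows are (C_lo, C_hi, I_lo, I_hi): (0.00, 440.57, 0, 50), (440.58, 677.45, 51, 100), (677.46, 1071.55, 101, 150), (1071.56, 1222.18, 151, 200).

CO: 15.12 lies in 11.88–18.53, so I_lo=51, I_hi=100, C_lo=11.88, C_hi=18.53.
(100−51)/(18.53−11.88) × (15.12−11.88) + 51 = 49/6.65 × 3.24 + 51 ≈ 74.87 → 75.
O₃: 0.0623 ∈ [0.0355, 0.0674] ↔ index [51, 100].
51 + (0.0623−0.0355)·(100−51)/(0.0674−0.0355) = 51 + 0.0268·49/0.0319 ≈ 92.17, so AQI = 92.
SO₂ 157: bracket 76–185 → index 101–150; slope 49/109, offset 81.
AQI = 101 + 49/109·81 ≈ 137.41 ⇒ 137.
PM2.5: 260.73 lies in 213.81–289.39, so I_lo=151, I_hi=200, C_lo=213.81, C_hi=289.39.
(200−151)/(289.39−213.81) × (260.73−213.81) + 151 = 49/75.58 × 46.92 + 151 ≈ 181.42 → 181.
PM10 378: bracket 347–424 → index 151–200; slope 49/77, offset 31.
AQI = 151 + 49/77·31 ≈ 170.73 ⇒ 171.
NO₂ 82.47: bracket 0.00–440.57 → index 0–50; slope 50/440.57, offset 82.47.
AQI = 0 + 50/440.57·82.47 ≈ 9.36 ⇒ 9.
Sub-indices: CO→75, O₃→92, SO₂→137, PM2.5→181, PM10→171, NO₂→9. Ranked high→low: 181, 171, 137, 92, 75, 9. Second-highest sub-index = 171.

171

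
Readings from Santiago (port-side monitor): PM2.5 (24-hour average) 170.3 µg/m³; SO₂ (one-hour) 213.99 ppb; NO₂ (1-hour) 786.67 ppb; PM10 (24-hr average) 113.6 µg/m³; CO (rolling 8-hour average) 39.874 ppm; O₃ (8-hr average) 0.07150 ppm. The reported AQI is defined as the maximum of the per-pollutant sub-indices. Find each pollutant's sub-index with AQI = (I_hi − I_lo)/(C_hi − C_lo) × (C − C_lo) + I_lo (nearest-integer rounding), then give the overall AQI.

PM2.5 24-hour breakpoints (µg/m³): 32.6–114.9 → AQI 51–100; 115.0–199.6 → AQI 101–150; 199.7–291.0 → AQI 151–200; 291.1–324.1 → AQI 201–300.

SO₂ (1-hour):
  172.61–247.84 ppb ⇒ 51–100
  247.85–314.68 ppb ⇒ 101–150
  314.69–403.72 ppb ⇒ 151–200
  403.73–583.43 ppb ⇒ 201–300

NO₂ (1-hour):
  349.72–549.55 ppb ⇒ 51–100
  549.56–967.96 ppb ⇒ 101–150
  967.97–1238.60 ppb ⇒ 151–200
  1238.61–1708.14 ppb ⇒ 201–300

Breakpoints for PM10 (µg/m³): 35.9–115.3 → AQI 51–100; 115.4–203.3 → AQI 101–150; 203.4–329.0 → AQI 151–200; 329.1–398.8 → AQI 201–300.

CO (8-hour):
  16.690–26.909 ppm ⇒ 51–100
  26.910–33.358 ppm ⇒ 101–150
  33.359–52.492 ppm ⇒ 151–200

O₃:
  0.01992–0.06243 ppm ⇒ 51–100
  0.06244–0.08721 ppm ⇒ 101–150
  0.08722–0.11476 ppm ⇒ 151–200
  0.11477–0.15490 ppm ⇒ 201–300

168

PM2.5: 170.3 lies in 115.0–199.6, so I_lo=101, I_hi=150, C_lo=115.0, C_hi=199.6.
(150−101)/(199.6−115.0) × (170.3−115.0) + 101 = 49/84.6 × 55.3 + 101 ≈ 133.03 → 133.
SO₂ 213.99: bracket 172.61–247.84 → index 51–100; slope 49/75.23, offset 41.38.
AQI = 51 + 49/75.23·41.38 ≈ 77.95 ⇒ 78.
NO₂: row 549.56–967.96 (AQI 101–150). (150−101)·(786.67−549.56)/(967.96−549.56) + 101 = 49·237.11/418.40 + 101 ≈ 128.77 → 129.
PM10: 113.6 ∈ [35.9, 115.3] ↔ index [51, 100].
51 + (113.6−35.9)·(100−51)/(115.3−35.9) = 51 + 77.7·49/79.4 ≈ 98.95, so AQI = 99.
CO: row 33.359–52.492 (AQI 151–200). (200−151)·(39.874−33.359)/(52.492−33.359) + 151 = 49·6.515/19.133 + 151 ≈ 167.69 → 168.
O₃ 0.07150: bracket 0.06244–0.08721 → index 101–150; slope 49/0.02477, offset 0.00906.
AQI = 101 + 49/0.02477·0.00906 ≈ 118.92 ⇒ 119.
Sub-indices: PM2.5→133, SO₂→78, NO₂→129, PM10→99, CO→168, O₃→119. Overall AQI = max = 168; dominant pollutant is CO.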